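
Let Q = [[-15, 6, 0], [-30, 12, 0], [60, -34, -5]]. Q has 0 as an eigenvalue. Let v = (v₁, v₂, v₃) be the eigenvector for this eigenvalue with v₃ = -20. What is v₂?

10

Q = [[-15, 6, 0], [-30, 12, 0], [60, -34, -5]].
Solving (Q)v = 0 gives the eigenspace spanned by (4, 10, -20).
With v₃ = -20, v = (4, 10, -20), so v₂ = 10.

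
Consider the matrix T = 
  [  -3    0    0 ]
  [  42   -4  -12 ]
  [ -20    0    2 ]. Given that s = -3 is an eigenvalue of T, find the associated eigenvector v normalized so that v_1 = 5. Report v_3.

T + 3I = [[0, 0, 0], [42, -1, -12], [-20, 0, 5]].
Solving (T + 3I)v = 0 gives the eigenspace spanned by (5, -30, 20).
With v_1 = 5, v = (5, -30, 20), so v_3 = 20.

20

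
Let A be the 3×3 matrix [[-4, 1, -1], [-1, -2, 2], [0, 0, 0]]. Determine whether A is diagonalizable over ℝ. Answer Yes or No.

No

Characteristic polynomial: p(μ) = μ^3 + 6μ^2 + 9μ = μ(μ + 3)^2.
μ = -3 has algebraic multiplicity 2; rank(A + 3I) = 2, so geometric multiplicity = 1.
Geometric multiplicity < algebraic multiplicity, so A is not diagonalizable.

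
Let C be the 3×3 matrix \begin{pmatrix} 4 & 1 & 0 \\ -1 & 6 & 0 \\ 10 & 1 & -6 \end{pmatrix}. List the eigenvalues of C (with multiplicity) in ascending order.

Characteristic polynomial: p(t) = t^3 - 4t^2 - 35t + 150 = (t - 5)^2(t + 6).
Roots (with multiplicity): -6, 5, 5.

-6, 5, 5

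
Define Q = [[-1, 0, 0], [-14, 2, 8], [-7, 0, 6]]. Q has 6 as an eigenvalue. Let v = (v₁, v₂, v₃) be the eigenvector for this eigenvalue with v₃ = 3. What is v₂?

6

Q − 6I = [[-7, 0, 0], [-14, -4, 8], [-7, 0, 0]].
Solving (Q − 6I)v = 0 gives the eigenspace spanned by (0, 6, 3).
With v₃ = 3, v = (0, 6, 3), so v₂ = 6.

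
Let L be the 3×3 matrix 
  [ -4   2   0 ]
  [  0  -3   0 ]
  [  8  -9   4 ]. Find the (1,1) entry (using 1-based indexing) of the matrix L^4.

256

Characteristic polynomial: λ^3 + 3λ^2 - 16λ - 48 = (λ - 4)(λ + 3)(λ + 4), so the eigenvalues are -4, -3, 4.
λ=-4: eigenvector (1, 0, -1).
λ=-3: eigenvector (2, 1, -1).
λ=4: eigenvector (0, 0, 1).
P = [[1, 2, 0], [0, 1, 0], [-1, -1, 1]], D = diag(-4, -3, 4), P⁻¹ = [[1, -2, 0], [0, 1, 0], [1, -1, 1]].
L⁴ = P·diag(256, 81, 256)·P⁻¹ = [[256, -350, 0], [0, 81, 0], [0, 175, 256]].
The requested entry is 256.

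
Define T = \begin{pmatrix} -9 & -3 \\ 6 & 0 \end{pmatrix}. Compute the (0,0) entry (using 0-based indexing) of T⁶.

92583

Characteristic polynomial: λ^2 + 9λ + 18 = (λ + 3)(λ + 6), so the eigenvalues are -6, -3.
λ=-3: eigenvector (-1, 2).
λ=-6: eigenvector (1, -1).
P = [[-1, 1], [2, -1]], D = diag(-3, -6), P⁻¹ = [[1, 1], [2, 1]].
T⁶ = P·diag(729, 46656)·P⁻¹ = [[92583, 45927], [-91854, -45198]].
The requested entry is 92583.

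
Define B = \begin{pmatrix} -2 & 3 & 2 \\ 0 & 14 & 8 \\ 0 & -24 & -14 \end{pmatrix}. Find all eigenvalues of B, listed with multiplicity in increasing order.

Characteristic polynomial: p(μ) = μ^3 + 2μ^2 - 4μ - 8 = (μ - 2)(μ + 2)^2.
Roots (with multiplicity): -2, -2, 2.

-2, -2, 2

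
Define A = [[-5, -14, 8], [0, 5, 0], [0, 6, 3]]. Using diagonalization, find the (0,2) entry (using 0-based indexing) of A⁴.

-544

Characteristic polynomial: s^3 - 3s^2 - 25s + 75 = (s - 5)(s - 3)(s + 5), so the eigenvalues are -5, 3, 5.
s=-5: eigenvector (1, 0, 0).
s=3: eigenvector (1, 0, 1).
s=5: eigenvector (1, 1, 3).
P = [[1, 1, 1], [0, 0, 1], [0, 1, 3]], D = diag(-5, 3, 5), P⁻¹ = [[1, 2, -1], [0, -3, 1], [0, 1, 0]].
A⁴ = P·diag(625, 81, 625)·P⁻¹ = [[625, 1632, -544], [0, 625, 0], [0, 1632, 81]].
The requested entry is -544.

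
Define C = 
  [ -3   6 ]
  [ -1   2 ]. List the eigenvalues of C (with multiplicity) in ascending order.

Characteristic polynomial: p(t) = t^2 + t = t(t + 1).
Roots (with multiplicity): -1, 0.

-1, 0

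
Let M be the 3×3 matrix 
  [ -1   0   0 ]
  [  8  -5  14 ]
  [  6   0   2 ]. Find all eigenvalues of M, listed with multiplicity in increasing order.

-5, -1, 2

Characteristic polynomial: p(r) = r^3 + 4r^2 - 7r - 10 = (r - 2)(r + 1)(r + 5).
Roots (with multiplicity): -5, -1, 2.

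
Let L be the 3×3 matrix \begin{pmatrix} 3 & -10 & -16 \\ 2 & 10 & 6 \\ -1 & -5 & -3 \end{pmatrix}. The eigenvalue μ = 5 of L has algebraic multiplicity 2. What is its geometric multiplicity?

1

L − 5I = [[-2, -10, -16], [2, 5, 6], [-1, -5, -8]].
This matrix has rank 2, so its null space has dimension 3 − 2 = 1.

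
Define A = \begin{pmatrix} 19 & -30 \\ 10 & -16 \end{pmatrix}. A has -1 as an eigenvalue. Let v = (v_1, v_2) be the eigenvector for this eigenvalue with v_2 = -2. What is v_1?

A + 1I = [[20, -30], [10, -15]].
Solving (A + 1I)v = 0 gives the eigenspace spanned by (-3, -2).
With v_2 = -2, v = (-3, -2), so v_1 = -3.

-3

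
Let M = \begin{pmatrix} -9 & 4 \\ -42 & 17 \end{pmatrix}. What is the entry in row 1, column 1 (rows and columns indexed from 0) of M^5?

Characteristic polynomial: μ^2 - 8μ + 15 = (μ - 5)(μ - 3), so the eigenvalues are 3, 5.
μ=3: eigenvector (1, 3).
μ=5: eigenvector (2, 7).
P = [[1, 2], [3, 7]], D = diag(3, 5), P⁻¹ = [[7, -2], [-3, 1]].
M⁵ = P·diag(243, 3125)·P⁻¹ = [[-17049, 5764], [-60522, 20417]].
The requested entry is 20417.

20417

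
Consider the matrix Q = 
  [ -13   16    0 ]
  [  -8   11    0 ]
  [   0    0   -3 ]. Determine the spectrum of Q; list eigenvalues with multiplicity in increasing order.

-5, -3, 3

Characteristic polynomial: p(λ) = λ^3 + 5λ^2 - 9λ - 45 = (λ - 3)(λ + 3)(λ + 5).
Roots (with multiplicity): -5, -3, 3.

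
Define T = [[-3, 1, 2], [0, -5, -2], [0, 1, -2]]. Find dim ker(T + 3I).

1

T + 3I = [[0, 1, 2], [0, -2, -2], [0, 1, 1]].
This matrix has rank 2, so its null space has dimension 3 − 2 = 1.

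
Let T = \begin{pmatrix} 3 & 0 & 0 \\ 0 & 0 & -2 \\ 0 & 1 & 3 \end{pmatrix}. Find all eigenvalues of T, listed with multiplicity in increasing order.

Characteristic polynomial: p(r) = r^3 - 6r^2 + 11r - 6 = (r - 3)(r - 2)(r - 1).
Roots (with multiplicity): 1, 2, 3.

1, 2, 3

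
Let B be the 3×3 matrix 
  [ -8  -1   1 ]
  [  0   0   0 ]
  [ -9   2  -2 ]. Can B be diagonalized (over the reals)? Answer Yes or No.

Characteristic polynomial: p(t) = t^3 + 10t^2 + 25t = t(t + 5)^2.
t = -5 has algebraic multiplicity 2; rank(B + 5I) = 2, so geometric multiplicity = 1.
Geometric multiplicity < algebraic multiplicity, so B is not diagonalizable.

No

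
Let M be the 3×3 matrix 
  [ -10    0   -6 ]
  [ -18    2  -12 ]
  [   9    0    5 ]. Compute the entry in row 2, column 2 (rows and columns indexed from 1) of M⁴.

Characteristic polynomial: t^3 + 3t^2 - 6t - 8 = (t - 2)(t + 1)(t + 4), so the eigenvalues are -4, -1, 2.
t=-4: eigenvector (1, 1, -1).
t=2: eigenvector (0, 1, 0).
t=-1: eigenvector (-2, 0, 3).
P = [[1, 0, -2], [1, 1, 0], [-1, 0, 3]], D = diag(-4, 2, -1), P⁻¹ = [[3, 0, 2], [-3, 1, -2], [1, 0, 1]].
M⁴ = P·diag(256, 16, 1)·P⁻¹ = [[766, 0, 510], [720, 16, 480], [-765, 0, -509]].
The requested entry is 16.

16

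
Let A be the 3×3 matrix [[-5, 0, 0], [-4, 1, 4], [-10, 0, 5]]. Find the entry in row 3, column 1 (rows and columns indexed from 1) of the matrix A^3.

-250

Characteristic polynomial: t^3 - t^2 - 25t + 25 = (t - 5)(t - 1)(t + 5), so the eigenvalues are -5, 1, 5.
t=-5: eigenvector (1, 0, 1).
t=1: eigenvector (0, 1, 0).
t=5: eigenvector (0, 1, 1).
P = [[1, 0, 0], [0, 1, 1], [1, 0, 1]], D = diag(-5, 1, 5), P⁻¹ = [[1, 0, 0], [1, 1, -1], [-1, 0, 1]].
A³ = P·diag(-125, 1, 125)·P⁻¹ = [[-125, 0, 0], [-124, 1, 124], [-250, 0, 125]].
The requested entry is -250.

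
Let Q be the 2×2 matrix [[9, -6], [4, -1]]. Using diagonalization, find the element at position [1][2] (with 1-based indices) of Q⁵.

-8646

Characteristic polynomial: s^2 - 8s + 15 = (s - 5)(s - 3), so the eigenvalues are 3, 5.
s=3: eigenvector (-1, -1).
s=5: eigenvector (3, 2).
P = [[-1, 3], [-1, 2]], D = diag(3, 5), P⁻¹ = [[2, -3], [1, -1]].
Q⁵ = P·diag(243, 3125)·P⁻¹ = [[8889, -8646], [5764, -5521]].
The requested entry is -8646.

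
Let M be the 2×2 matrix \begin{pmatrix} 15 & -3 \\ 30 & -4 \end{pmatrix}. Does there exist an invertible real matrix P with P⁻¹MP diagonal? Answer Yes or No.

Characteristic polynomial: p(r) = r^2 - 11r + 30 = (r - 6)(r - 5).
All 2 eigenvalues are distinct, so M is diagonalizable.

Yes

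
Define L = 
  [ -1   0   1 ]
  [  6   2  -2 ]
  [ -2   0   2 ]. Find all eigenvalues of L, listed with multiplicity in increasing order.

0, 1, 2

Characteristic polynomial: p(μ) = μ^3 - 3μ^2 + 2μ = μ(μ - 2)(μ - 1).
Roots (with multiplicity): 0, 1, 2.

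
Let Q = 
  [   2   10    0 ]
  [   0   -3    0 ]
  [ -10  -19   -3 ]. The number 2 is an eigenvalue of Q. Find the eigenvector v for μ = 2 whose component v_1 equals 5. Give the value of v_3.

-10

Q − 2I = [[0, 10, 0], [0, -5, 0], [-10, -19, -5]].
Solving (Q − 2I)v = 0 gives the eigenspace spanned by (5, 0, -10).
With v_1 = 5, v = (5, 0, -10), so v_3 = -10.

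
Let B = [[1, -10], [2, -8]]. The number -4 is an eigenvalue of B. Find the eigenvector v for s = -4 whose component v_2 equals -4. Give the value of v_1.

-8

B + 4I = [[5, -10], [2, -4]].
Solving (B + 4I)v = 0 gives the eigenspace spanned by (-8, -4).
With v_2 = -4, v = (-8, -4), so v_1 = -8.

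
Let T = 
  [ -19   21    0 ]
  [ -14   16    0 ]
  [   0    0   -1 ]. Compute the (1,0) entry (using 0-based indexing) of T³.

-266

Characteristic polynomial: s^3 + 4s^2 - 7s - 10 = (s - 2)(s + 1)(s + 5), so the eigenvalues are -5, -1, 2.
s=-5: eigenvector (3, 2, 0).
s=2: eigenvector (1, 1, 0).
s=-1: eigenvector (0, 0, 1).
P = [[3, 1, 0], [2, 1, 0], [0, 0, 1]], D = diag(-5, 2, -1), P⁻¹ = [[1, -1, 0], [-2, 3, 0], [0, 0, 1]].
T³ = P·diag(-125, 8, -1)·P⁻¹ = [[-391, 399, 0], [-266, 274, 0], [0, 0, -1]].
The requested entry is -266.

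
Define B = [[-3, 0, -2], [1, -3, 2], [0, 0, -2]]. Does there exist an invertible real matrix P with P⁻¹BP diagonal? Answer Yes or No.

No

Characteristic polynomial: p(r) = r^3 + 8r^2 + 21r + 18 = (r + 2)(r + 3)^2.
r = -3 has algebraic multiplicity 2; rank(B + 3I) = 2, so geometric multiplicity = 1.
Geometric multiplicity < algebraic multiplicity, so B is not diagonalizable.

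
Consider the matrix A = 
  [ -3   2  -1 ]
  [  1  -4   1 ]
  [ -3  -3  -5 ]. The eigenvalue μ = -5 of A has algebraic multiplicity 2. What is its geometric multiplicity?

1

A + 5I = [[2, 2, -1], [1, 1, 1], [-3, -3, 0]].
This matrix has rank 2, so its null space has dimension 3 − 2 = 1.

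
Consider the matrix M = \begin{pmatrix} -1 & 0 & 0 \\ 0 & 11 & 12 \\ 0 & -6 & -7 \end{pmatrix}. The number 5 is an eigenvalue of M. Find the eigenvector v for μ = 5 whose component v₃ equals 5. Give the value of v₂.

M − 5I = [[-6, 0, 0], [0, 6, 12], [0, -6, -12]].
Solving (M − 5I)v = 0 gives the eigenspace spanned by (0, -10, 5).
With v₃ = 5, v = (0, -10, 5), so v₂ = -10.

-10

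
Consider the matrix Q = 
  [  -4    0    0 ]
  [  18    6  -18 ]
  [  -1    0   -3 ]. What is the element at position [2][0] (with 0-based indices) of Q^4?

175

Characteristic polynomial: μ^3 + μ^2 - 30μ - 72 = (μ - 6)(μ + 3)(μ + 4), so the eigenvalues are -4, -3, 6.
μ=-4: eigenvector (1, 0, 1).
μ=6: eigenvector (0, 1, 0).
μ=-3: eigenvector (0, 2, 1).
P = [[1, 0, 0], [0, 1, 2], [1, 0, 1]], D = diag(-4, 6, -3), P⁻¹ = [[1, 0, 0], [2, 1, -2], [-1, 0, 1]].
Q⁴ = P·diag(256, 1296, 81)·P⁻¹ = [[256, 0, 0], [2430, 1296, -2430], [175, 0, 81]].
The requested entry is 175.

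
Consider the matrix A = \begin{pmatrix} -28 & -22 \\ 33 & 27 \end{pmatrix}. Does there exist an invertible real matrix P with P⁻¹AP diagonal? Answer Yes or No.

Characteristic polynomial: p(t) = t^2 + t - 30 = (t - 5)(t + 6).
All 2 eigenvalues are distinct, so A is diagonalizable.

Yes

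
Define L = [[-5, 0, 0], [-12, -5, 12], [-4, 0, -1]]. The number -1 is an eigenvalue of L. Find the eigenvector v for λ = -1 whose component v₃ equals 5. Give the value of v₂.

15

L + 1I = [[-4, 0, 0], [-12, -4, 12], [-4, 0, 0]].
Solving (L + 1I)v = 0 gives the eigenspace spanned by (0, 15, 5).
With v₃ = 5, v = (0, 15, 5), so v₂ = 15.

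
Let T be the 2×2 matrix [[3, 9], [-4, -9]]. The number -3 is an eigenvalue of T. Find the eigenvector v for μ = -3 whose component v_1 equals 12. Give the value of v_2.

-8

T + 3I = [[6, 9], [-4, -6]].
Solving (T + 3I)v = 0 gives the eigenspace spanned by (12, -8).
With v_1 = 12, v = (12, -8), so v_2 = -8.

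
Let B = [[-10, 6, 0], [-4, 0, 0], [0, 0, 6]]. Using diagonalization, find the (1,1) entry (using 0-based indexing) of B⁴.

Characteristic polynomial: s^3 + 4s^2 - 36s - 144 = (s - 6)(s + 4)(s + 6), so the eigenvalues are -6, -4, 6.
s=-4: eigenvector (1, 1, 0).
s=-6: eigenvector (-3, -2, 0).
s=6: eigenvector (0, 0, 1).
P = [[1, -3, 0], [1, -2, 0], [0, 0, 1]], D = diag(-4, -6, 6), P⁻¹ = [[-2, 3, 0], [-1, 1, 0], [0, 0, 1]].
B⁴ = P·diag(256, 1296, 1296)·P⁻¹ = [[3376, -3120, 0], [2080, -1824, 0], [0, 0, 1296]].
The requested entry is -1824.

-1824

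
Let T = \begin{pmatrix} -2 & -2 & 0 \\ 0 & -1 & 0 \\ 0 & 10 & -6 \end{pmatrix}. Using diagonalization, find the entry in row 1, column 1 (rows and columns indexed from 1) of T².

4

Characteristic polynomial: s^3 + 9s^2 + 20s + 12 = (s + 1)(s + 2)(s + 6), so the eigenvalues are -6, -2, -1.
s=-1: eigenvector (-2, 1, 2).
s=-2: eigenvector (1, 0, 0).
s=-6: eigenvector (0, 0, 1).
P = [[-2, 1, 0], [1, 0, 0], [2, 0, 1]], D = diag(-1, -2, -6), P⁻¹ = [[0, 1, 0], [1, 2, 0], [0, -2, 1]].
T² = P·diag(1, 4, 36)·P⁻¹ = [[4, 6, 0], [0, 1, 0], [0, -70, 36]].
The requested entry is 4.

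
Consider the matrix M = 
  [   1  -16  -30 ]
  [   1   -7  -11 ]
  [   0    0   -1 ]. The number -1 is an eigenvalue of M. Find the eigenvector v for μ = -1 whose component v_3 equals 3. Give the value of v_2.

M + 1I = [[2, -16, -30], [1, -6, -11], [0, 0, 0]].
Solving (M + 1I)v = 0 gives the eigenspace spanned by (-3, -6, 3).
With v_3 = 3, v = (-3, -6, 3), so v_2 = -6.

-6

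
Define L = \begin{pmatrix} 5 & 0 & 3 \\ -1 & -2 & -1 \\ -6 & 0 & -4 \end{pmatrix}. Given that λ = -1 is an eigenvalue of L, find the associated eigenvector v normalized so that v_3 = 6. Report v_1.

L + 1I = [[6, 0, 3], [-1, -1, -1], [-6, 0, -3]].
Solving (L + 1I)v = 0 gives the eigenspace spanned by (-3, -3, 6).
With v_3 = 6, v = (-3, -3, 6), so v_1 = -3.

-3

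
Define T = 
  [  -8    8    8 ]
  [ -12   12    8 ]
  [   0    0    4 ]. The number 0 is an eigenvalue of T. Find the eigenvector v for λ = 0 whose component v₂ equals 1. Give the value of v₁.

T = [[-8, 8, 8], [-12, 12, 8], [0, 0, 4]].
Solving (T)v = 0 gives the eigenspace spanned by (1, 1, 0).
With v₂ = 1, v = (1, 1, 0), so v₁ = 1.

1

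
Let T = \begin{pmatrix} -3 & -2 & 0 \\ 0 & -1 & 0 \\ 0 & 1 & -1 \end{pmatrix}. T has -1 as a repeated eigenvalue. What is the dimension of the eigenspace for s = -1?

T + 1I = [[-2, -2, 0], [0, 0, 0], [0, 1, 0]].
This matrix has rank 2, so its null space has dimension 3 − 2 = 1.

1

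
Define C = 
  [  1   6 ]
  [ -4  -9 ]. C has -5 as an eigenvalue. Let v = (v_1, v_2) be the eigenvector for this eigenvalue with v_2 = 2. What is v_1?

-2

C + 5I = [[6, 6], [-4, -4]].
Solving (C + 5I)v = 0 gives the eigenspace spanned by (-2, 2).
With v_2 = 2, v = (-2, 2), so v_1 = -2.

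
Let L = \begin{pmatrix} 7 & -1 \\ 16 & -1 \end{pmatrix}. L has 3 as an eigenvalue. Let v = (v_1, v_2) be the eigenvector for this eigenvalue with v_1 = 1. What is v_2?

4

L − 3I = [[4, -1], [16, -4]].
Solving (L − 3I)v = 0 gives the eigenspace spanned by (1, 4).
With v_1 = 1, v = (1, 4), so v_2 = 4.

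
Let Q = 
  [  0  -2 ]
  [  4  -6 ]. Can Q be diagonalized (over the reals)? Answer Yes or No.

Characteristic polynomial: p(r) = r^2 + 6r + 8 = (r + 2)(r + 4).
All 2 eigenvalues are distinct, so Q is diagonalizable.

Yes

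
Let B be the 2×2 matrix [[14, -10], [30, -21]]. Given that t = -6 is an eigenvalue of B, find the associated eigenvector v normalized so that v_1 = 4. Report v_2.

B + 6I = [[20, -10], [30, -15]].
Solving (B + 6I)v = 0 gives the eigenspace spanned by (4, 8).
With v_1 = 4, v = (4, 8), so v_2 = 8.

8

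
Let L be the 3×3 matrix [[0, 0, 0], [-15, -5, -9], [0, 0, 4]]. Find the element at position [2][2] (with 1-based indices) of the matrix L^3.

Characteristic polynomial: t^3 + t^2 - 20t = t(t - 4)(t + 5), so the eigenvalues are -5, 0, 4.
t=0: eigenvector (1, -3, 0).
t=-5: eigenvector (0, 1, 0).
t=4: eigenvector (0, -1, 1).
P = [[1, 0, 0], [-3, 1, -1], [0, 0, 1]], D = diag(0, -5, 4), P⁻¹ = [[1, 0, 0], [3, 1, 1], [0, 0, 1]].
L³ = P·diag(0, -125, 64)·P⁻¹ = [[0, 0, 0], [-375, -125, -189], [0, 0, 64]].
The requested entry is -125.

-125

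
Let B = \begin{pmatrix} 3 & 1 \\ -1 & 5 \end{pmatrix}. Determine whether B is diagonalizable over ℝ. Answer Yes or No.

Characteristic polynomial: p(μ) = μ^2 - 8μ + 16 = (μ - 4)^2.
μ = 4 has algebraic multiplicity 2; rank(B − 4I) = 1, so geometric multiplicity = 1.
Geometric multiplicity < algebraic multiplicity, so B is not diagonalizable.

No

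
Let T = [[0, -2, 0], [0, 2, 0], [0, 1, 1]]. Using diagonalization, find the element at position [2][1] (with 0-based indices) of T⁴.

15

Characteristic polynomial: μ^3 - 3μ^2 + 2μ = μ(μ - 2)(μ - 1), so the eigenvalues are 0, 1, 2.
μ=1: eigenvector (0, 0, 1).
μ=2: eigenvector (-1, 1, 1).
μ=0: eigenvector (1, 0, 0).
P = [[0, -1, 1], [0, 1, 0], [1, 1, 0]], D = diag(1, 2, 0), P⁻¹ = [[0, -1, 1], [0, 1, 0], [1, 1, 0]].
T⁴ = P·diag(1, 16, 0)·P⁻¹ = [[0, -16, 0], [0, 16, 0], [0, 15, 1]].
The requested entry is 15.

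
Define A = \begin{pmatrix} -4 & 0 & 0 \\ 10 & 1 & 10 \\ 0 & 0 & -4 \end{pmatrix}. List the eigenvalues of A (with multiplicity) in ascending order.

Characteristic polynomial: p(t) = t^3 + 7t^2 + 8t - 16 = (t - 1)(t + 4)^2.
Roots (with multiplicity): -4, -4, 1.

-4, -4, 1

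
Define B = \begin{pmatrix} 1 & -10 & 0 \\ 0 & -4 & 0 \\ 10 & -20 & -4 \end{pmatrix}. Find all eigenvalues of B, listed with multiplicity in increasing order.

Characteristic polynomial: p(μ) = μ^3 + 7μ^2 + 8μ - 16 = (μ - 1)(μ + 4)^2.
Roots (with multiplicity): -4, -4, 1.

-4, -4, 1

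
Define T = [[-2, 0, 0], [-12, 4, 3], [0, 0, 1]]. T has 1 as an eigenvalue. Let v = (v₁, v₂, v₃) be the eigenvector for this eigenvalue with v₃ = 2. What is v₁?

T − 1I = [[-3, 0, 0], [-12, 3, 3], [0, 0, 0]].
Solving (T − 1I)v = 0 gives the eigenspace spanned by (0, -2, 2).
With v₃ = 2, v = (0, -2, 2), so v₁ = 0.

0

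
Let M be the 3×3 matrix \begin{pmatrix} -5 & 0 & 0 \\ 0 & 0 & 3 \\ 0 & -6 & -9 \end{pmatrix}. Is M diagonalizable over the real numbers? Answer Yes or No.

Yes

Characteristic polynomial: p(t) = t^3 + 14t^2 + 63t + 90 = (t + 3)(t + 5)(t + 6).
All 3 eigenvalues are distinct, so M is diagonalizable.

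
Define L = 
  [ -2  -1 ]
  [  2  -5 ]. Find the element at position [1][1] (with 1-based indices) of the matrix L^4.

Characteristic polynomial: μ^2 + 7μ + 12 = (μ + 3)(μ + 4), so the eigenvalues are -4, -3.
μ=-3: eigenvector (1, 1).
μ=-4: eigenvector (1, 2).
P = [[1, 1], [1, 2]], D = diag(-3, -4), P⁻¹ = [[2, -1], [-1, 1]].
L⁴ = P·diag(81, 256)·P⁻¹ = [[-94, 175], [-350, 431]].
The requested entry is -94.

-94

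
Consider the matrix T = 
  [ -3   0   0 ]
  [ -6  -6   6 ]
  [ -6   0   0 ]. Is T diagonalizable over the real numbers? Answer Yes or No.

Yes

Characteristic polynomial: p(s) = s^3 + 9s^2 + 18s = s(s + 3)(s + 6).
All 3 eigenvalues are distinct, so T is diagonalizable.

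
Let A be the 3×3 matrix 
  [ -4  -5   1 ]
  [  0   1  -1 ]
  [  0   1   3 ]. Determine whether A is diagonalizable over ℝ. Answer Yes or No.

Characteristic polynomial: p(r) = r^3 - 12r + 16 = (r - 2)^2(r + 4).
r = 2 has algebraic multiplicity 2; rank(A − 2I) = 2, so geometric multiplicity = 1.
Geometric multiplicity < algebraic multiplicity, so A is not diagonalizable.

No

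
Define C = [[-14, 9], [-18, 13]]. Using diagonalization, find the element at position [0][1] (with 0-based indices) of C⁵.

Characteristic polynomial: t^2 + t - 20 = (t - 4)(t + 5), so the eigenvalues are -5, 4.
t=4: eigenvector (1, 2).
t=-5: eigenvector (-1, -1).
P = [[1, -1], [2, -1]], D = diag(4, -5), P⁻¹ = [[-1, 1], [-2, 1]].
C⁵ = P·diag(1024, -3125)·P⁻¹ = [[-7274, 4149], [-8298, 5173]].
The requested entry is 4149.

4149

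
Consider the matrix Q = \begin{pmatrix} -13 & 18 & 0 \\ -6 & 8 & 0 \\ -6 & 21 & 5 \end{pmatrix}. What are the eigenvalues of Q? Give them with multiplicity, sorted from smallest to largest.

Characteristic polynomial: p(λ) = λ^3 - 21λ - 20 = (λ - 5)(λ + 1)(λ + 4).
Roots (with multiplicity): -4, -1, 5.

-4, -1, 5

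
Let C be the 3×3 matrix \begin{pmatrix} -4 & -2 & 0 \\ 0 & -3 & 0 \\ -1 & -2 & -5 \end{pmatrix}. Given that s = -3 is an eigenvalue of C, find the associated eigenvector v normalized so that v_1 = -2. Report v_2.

1

C + 3I = [[-1, -2, 0], [0, 0, 0], [-1, -2, -2]].
Solving (C + 3I)v = 0 gives the eigenspace spanned by (-2, 1, 0).
With v_1 = -2, v = (-2, 1, 0), so v_2 = 1.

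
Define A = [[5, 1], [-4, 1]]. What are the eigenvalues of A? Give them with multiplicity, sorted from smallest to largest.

3, 3

Characteristic polynomial: p(s) = s^2 - 6s + 9 = (s - 3)^2.
Roots (with multiplicity): 3, 3.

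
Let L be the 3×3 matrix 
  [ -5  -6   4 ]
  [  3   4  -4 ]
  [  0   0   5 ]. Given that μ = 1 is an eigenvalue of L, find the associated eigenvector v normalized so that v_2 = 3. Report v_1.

-3

L − 1I = [[-6, -6, 4], [3, 3, -4], [0, 0, 4]].
Solving (L − 1I)v = 0 gives the eigenspace spanned by (-3, 3, 0).
With v_2 = 3, v = (-3, 3, 0), so v_1 = -3.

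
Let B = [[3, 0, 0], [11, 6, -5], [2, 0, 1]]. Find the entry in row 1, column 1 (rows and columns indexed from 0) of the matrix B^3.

216

Characteristic polynomial: r^3 - 10r^2 + 27r - 18 = (r - 6)(r - 3)(r - 1), so the eigenvalues are 1, 3, 6.
r=3: eigenvector (1, -2, 1).
r=1: eigenvector (0, 1, 1).
r=6: eigenvector (0, 1, 0).
P = [[1, 0, 0], [-2, 1, 1], [1, 1, 0]], D = diag(3, 1, 6), P⁻¹ = [[1, 0, 0], [-1, 0, 1], [3, 1, -1]].
B³ = P·diag(27, 1, 216)·P⁻¹ = [[27, 0, 0], [593, 216, -215], [26, 0, 1]].
The requested entry is 216.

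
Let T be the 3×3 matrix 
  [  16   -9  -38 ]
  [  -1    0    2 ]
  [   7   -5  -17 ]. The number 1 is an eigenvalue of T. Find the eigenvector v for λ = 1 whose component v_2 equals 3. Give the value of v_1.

-21

T − 1I = [[15, -9, -38], [-1, -1, 2], [7, -5, -18]].
Solving (T − 1I)v = 0 gives the eigenspace spanned by (-21, 3, -9).
With v_2 = 3, v = (-21, 3, -9), so v_1 = -21.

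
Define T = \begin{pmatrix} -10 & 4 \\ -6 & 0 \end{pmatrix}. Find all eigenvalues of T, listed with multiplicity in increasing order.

Characteristic polynomial: p(r) = r^2 + 10r + 24 = (r + 4)(r + 6).
Roots (with multiplicity): -6, -4.

-6, -4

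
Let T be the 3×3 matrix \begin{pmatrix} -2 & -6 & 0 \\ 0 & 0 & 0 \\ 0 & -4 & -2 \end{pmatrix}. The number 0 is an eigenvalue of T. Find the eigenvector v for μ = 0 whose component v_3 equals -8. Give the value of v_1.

T = [[-2, -6, 0], [0, 0, 0], [0, -4, -2]].
Solving (T)v = 0 gives the eigenspace spanned by (-12, 4, -8).
With v_3 = -8, v = (-12, 4, -8), so v_1 = -12.

-12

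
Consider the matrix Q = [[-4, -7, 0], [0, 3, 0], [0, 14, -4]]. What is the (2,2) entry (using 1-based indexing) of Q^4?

81

Characteristic polynomial: r^3 + 5r^2 - 8r - 48 = (r - 3)(r + 4)^2, so the eigenvalues are -4, -4, 3.
r=-4: eigenvector (1, 0, 0).
r=3: eigenvector (-1, 1, 2).
r=-4: eigenvector (0, 0, 1).
P = [[1, -1, 0], [0, 1, 0], [0, 2, 1]], D = diag(-4, 3, -4), P⁻¹ = [[1, 1, 0], [0, 1, 0], [0, -2, 1]].
Q⁴ = P·diag(256, 81, 256)·P⁻¹ = [[256, 175, 0], [0, 81, 0], [0, -350, 256]].
The requested entry is 81.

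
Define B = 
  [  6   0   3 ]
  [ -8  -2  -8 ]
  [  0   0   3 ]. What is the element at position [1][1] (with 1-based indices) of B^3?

Characteristic polynomial: μ^3 - 7μ^2 + 36 = (μ - 6)(μ - 3)(μ + 2), so the eigenvalues are -2, 3, 6.
μ=6: eigenvector (1, -1, 0).
μ=-2: eigenvector (0, 1, 0).
μ=3: eigenvector (-1, 0, 1).
P = [[1, 0, -1], [-1, 1, 0], [0, 0, 1]], D = diag(6, -2, 3), P⁻¹ = [[1, 0, 1], [1, 1, 1], [0, 0, 1]].
B³ = P·diag(216, -8, 27)·P⁻¹ = [[216, 0, 189], [-224, -8, -224], [0, 0, 27]].
The requested entry is 216.

216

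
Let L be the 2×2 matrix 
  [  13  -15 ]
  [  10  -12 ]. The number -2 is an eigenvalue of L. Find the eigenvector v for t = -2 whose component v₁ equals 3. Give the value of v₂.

L + 2I = [[15, -15], [10, -10]].
Solving (L + 2I)v = 0 gives the eigenspace spanned by (3, 3).
With v₁ = 3, v = (3, 3), so v₂ = 3.

3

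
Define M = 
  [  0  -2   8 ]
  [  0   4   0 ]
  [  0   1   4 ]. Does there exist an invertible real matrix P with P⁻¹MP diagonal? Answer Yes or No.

No

Characteristic polynomial: p(s) = s^3 - 8s^2 + 16s = s(s - 4)^2.
s = 4 has algebraic multiplicity 2; rank(M − 4I) = 2, so geometric multiplicity = 1.
Geometric multiplicity < algebraic multiplicity, so M is not diagonalizable.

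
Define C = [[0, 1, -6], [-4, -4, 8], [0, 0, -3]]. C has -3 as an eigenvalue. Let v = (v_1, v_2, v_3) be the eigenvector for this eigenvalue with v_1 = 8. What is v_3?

C + 3I = [[3, 1, -6], [-4, -1, 8], [0, 0, 0]].
Solving (C + 3I)v = 0 gives the eigenspace spanned by (8, 0, 4).
With v_1 = 8, v = (8, 0, 4), so v_3 = 4.

4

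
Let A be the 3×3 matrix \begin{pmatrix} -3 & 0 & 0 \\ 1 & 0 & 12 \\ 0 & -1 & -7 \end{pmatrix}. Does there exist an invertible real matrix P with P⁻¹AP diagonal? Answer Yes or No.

No

Characteristic polynomial: p(r) = r^3 + 10r^2 + 33r + 36 = (r + 3)^2(r + 4).
r = -3 has algebraic multiplicity 2; rank(A + 3I) = 2, so geometric multiplicity = 1.
Geometric multiplicity < algebraic multiplicity, so A is not diagonalizable.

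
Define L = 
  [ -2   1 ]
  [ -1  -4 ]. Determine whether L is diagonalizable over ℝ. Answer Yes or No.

No

Characteristic polynomial: p(s) = s^2 + 6s + 9 = (s + 3)^2.
s = -3 has algebraic multiplicity 2; rank(L + 3I) = 1, so geometric multiplicity = 1.
Geometric multiplicity < algebraic multiplicity, so L is not diagonalizable.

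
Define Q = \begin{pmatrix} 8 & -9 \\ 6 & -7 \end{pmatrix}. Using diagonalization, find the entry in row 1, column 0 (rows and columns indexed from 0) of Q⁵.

66

Characteristic polynomial: λ^2 - λ - 2 = (λ - 2)(λ + 1), so the eigenvalues are -1, 2.
λ=-1: eigenvector (1, 1).
λ=2: eigenvector (3, 2).
P = [[1, 3], [1, 2]], D = diag(-1, 2), P⁻¹ = [[-2, 3], [1, -1]].
Q⁵ = P·diag(-1, 32)·P⁻¹ = [[98, -99], [66, -67]].
The requested entry is 66.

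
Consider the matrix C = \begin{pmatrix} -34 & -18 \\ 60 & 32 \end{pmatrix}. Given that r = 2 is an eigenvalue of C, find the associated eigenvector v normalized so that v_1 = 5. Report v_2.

-10

C − 2I = [[-36, -18], [60, 30]].
Solving (C − 2I)v = 0 gives the eigenspace spanned by (5, -10).
With v_1 = 5, v = (5, -10), so v_2 = -10.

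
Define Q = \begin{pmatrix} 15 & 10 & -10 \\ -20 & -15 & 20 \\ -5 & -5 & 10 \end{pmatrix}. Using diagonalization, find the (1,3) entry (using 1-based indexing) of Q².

-50

Characteristic polynomial: s^3 - 10s^2 + 25s = s(s - 5)^2, so the eigenvalues are 0, 5, 5.
s=0: eigenvector (-2, 4, 1).
s=5: eigenvector (2, -3, -1).
s=5: eigenvector (1, -1, 0).
P = [[-2, 2, 1], [4, -3, -1], [1, -1, 0]], D = diag(0, 5, 5), P⁻¹ = [[1, 1, -1], [1, 1, -2], [1, 0, 2]].
Q² = P·diag(0, 25, 25)·P⁻¹ = [[75, 50, -50], [-100, -75, 100], [-25, -25, 50]].
The requested entry is -50.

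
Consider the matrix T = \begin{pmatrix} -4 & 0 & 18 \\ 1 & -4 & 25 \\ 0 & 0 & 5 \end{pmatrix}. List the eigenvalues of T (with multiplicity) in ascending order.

Characteristic polynomial: p(μ) = μ^3 + 3μ^2 - 24μ - 80 = (μ - 5)(μ + 4)^2.
Roots (with multiplicity): -4, -4, 5.

-4, -4, 5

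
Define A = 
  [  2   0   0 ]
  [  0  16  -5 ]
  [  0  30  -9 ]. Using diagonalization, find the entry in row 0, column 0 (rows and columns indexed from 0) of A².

4

Characteristic polynomial: t^3 - 9t^2 + 20t - 12 = (t - 6)(t - 2)(t - 1), so the eigenvalues are 1, 2, 6.
t=2: eigenvector (1, 0, 0).
t=6: eigenvector (0, 1, 2).
t=1: eigenvector (0, 1, 3).
P = [[1, 0, 0], [0, 1, 1], [0, 2, 3]], D = diag(2, 6, 1), P⁻¹ = [[1, 0, 0], [0, 3, -1], [0, -2, 1]].
A² = P·diag(4, 36, 1)·P⁻¹ = [[4, 0, 0], [0, 106, -35], [0, 210, -69]].
The requested entry is 4.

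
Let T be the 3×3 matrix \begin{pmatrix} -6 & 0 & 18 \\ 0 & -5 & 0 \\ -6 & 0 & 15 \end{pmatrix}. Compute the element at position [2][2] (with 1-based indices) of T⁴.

Characteristic polynomial: μ^3 - 4μ^2 - 27μ + 90 = (μ - 6)(μ - 3)(μ + 5), so the eigenvalues are -5, 3, 6.
μ=6: eigenvector (-3, 0, -2).
μ=-5: eigenvector (0, 1, 0).
μ=3: eigenvector (2, 0, 1).
P = [[-3, 0, 2], [0, 1, 0], [-2, 0, 1]], D = diag(6, -5, 3), P⁻¹ = [[1, 0, -2], [0, 1, 0], [2, 0, -3]].
T⁴ = P·diag(1296, 625, 81)·P⁻¹ = [[-3564, 0, 7290], [0, 625, 0], [-2430, 0, 4941]].
The requested entry is 625.

625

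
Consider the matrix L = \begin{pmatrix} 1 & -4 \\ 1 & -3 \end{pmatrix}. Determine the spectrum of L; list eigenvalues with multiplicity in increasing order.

-1, -1

Characteristic polynomial: p(μ) = μ^2 + 2μ + 1 = (μ + 1)^2.
Roots (with multiplicity): -1, -1.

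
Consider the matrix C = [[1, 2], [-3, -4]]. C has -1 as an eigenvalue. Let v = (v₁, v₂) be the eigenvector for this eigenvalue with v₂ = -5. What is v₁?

5

C + 1I = [[2, 2], [-3, -3]].
Solving (C + 1I)v = 0 gives the eigenspace spanned by (5, -5).
With v₂ = -5, v = (5, -5), so v₁ = 5.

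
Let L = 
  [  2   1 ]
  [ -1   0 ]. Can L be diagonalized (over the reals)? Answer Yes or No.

No

Characteristic polynomial: p(t) = t^2 - 2t + 1 = (t - 1)^2.
t = 1 has algebraic multiplicity 2; rank(L − 1I) = 1, so geometric multiplicity = 1.
Geometric multiplicity < algebraic multiplicity, so L is not diagonalizable.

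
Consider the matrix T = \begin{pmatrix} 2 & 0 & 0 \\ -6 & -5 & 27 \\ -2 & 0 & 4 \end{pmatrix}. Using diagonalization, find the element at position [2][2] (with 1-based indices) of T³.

-125

Characteristic polynomial: s^3 - s^2 - 22s + 40 = (s - 4)(s - 2)(s + 5), so the eigenvalues are -5, 2, 4.
s=2: eigenvector (1, 3, 1).
s=-5: eigenvector (0, 1, 0).
s=4: eigenvector (0, 3, 1).
P = [[1, 0, 0], [3, 1, 3], [1, 0, 1]], D = diag(2, -5, 4), P⁻¹ = [[1, 0, 0], [0, 1, -3], [-1, 0, 1]].
T³ = P·diag(8, -125, 64)·P⁻¹ = [[8, 0, 0], [-168, -125, 567], [-56, 0, 64]].
The requested entry is -125.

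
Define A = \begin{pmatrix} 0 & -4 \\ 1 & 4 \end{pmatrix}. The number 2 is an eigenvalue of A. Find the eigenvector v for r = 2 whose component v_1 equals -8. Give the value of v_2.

4

A − 2I = [[-2, -4], [1, 2]].
Solving (A − 2I)v = 0 gives the eigenspace spanned by (-8, 4).
With v_1 = -8, v = (-8, 4), so v_2 = 4.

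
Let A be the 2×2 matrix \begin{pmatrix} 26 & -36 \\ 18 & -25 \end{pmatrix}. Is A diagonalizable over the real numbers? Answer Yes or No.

Characteristic polynomial: p(μ) = μ^2 - μ - 2 = (μ - 2)(μ + 1).
All 2 eigenvalues are distinct, so A is diagonalizable.

Yes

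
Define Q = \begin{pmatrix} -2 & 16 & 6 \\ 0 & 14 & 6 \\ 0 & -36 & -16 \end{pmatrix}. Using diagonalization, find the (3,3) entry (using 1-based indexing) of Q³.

Characteristic polynomial: r^3 + 4r^2 - 4r - 16 = (r - 2)(r + 2)(r + 4), so the eigenvalues are -4, -2, 2.
r=-4: eigenvector (-1, -1, 3).
r=-2: eigenvector (-1, 0, 0).
r=2: eigenvector (1, 1, -2).
P = [[-1, -1, 1], [-1, 0, 1], [3, 0, -2]], D = diag(-4, -2, 2), P⁻¹ = [[0, 2, 1], [-1, 1, 0], [0, 3, 1]].
Q³ = P·diag(-64, -8, 8)·P⁻¹ = [[-8, 160, 72], [0, 152, 72], [0, -432, -208]].
The requested entry is -208.

-208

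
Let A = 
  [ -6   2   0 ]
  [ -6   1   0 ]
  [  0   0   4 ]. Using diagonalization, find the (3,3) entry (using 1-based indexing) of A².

16

Characteristic polynomial: t^3 + t^2 - 14t - 24 = (t - 4)(t + 2)(t + 3), so the eigenvalues are -3, -2, 4.
t=-2: eigenvector (1, 2, 0).
t=-3: eigenvector (-2, -3, 0).
t=4: eigenvector (0, 0, 1).
P = [[1, -2, 0], [2, -3, 0], [0, 0, 1]], D = diag(-2, -3, 4), P⁻¹ = [[-3, 2, 0], [-2, 1, 0], [0, 0, 1]].
A² = P·diag(4, 9, 16)·P⁻¹ = [[24, -10, 0], [30, -11, 0], [0, 0, 16]].
The requested entry is 16.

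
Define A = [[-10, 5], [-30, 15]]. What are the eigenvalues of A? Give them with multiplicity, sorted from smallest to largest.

Characteristic polynomial: p(r) = r^2 - 5r = r(r - 5).
Roots (with multiplicity): 0, 5.

0, 5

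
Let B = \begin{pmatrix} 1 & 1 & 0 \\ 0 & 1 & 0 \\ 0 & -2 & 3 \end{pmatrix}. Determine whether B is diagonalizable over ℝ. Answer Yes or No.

Characteristic polynomial: p(s) = s^3 - 5s^2 + 7s - 3 = (s - 3)(s - 1)^2.
s = 1 has algebraic multiplicity 2; rank(B − 1I) = 2, so geometric multiplicity = 1.
Geometric multiplicity < algebraic multiplicity, so B is not diagonalizable.

No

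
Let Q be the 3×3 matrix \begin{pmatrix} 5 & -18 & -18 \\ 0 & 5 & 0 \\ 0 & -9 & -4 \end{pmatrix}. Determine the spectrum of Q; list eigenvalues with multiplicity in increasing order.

-4, 5, 5

Characteristic polynomial: p(s) = s^3 - 6s^2 - 15s + 100 = (s - 5)^2(s + 4).
Roots (with multiplicity): -4, 5, 5.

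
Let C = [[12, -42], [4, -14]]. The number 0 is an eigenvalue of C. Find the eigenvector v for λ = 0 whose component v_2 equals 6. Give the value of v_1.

21

C = [[12, -42], [4, -14]].
Solving (C)v = 0 gives the eigenspace spanned by (21, 6).
With v_2 = 6, v = (21, 6), so v_1 = 21.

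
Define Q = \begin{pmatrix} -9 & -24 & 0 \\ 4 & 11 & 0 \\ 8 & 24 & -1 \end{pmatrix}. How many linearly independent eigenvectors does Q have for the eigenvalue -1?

Q + 1I = [[-8, -24, 0], [4, 12, 0], [8, 24, 0]].
This matrix has rank 1, so its null space has dimension 3 − 1 = 2.

2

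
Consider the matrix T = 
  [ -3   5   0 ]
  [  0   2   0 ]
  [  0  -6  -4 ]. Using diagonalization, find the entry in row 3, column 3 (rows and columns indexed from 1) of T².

16

Characteristic polynomial: s^3 + 5s^2 - 2s - 24 = (s - 2)(s + 3)(s + 4), so the eigenvalues are -4, -3, 2.
s=-3: eigenvector (1, 0, 0).
s=2: eigenvector (1, 1, -1).
s=-4: eigenvector (0, 0, 1).
P = [[1, 1, 0], [0, 1, 0], [0, -1, 1]], D = diag(-3, 2, -4), P⁻¹ = [[1, -1, 0], [0, 1, 0], [0, 1, 1]].
T² = P·diag(9, 4, 16)·P⁻¹ = [[9, -5, 0], [0, 4, 0], [0, 12, 16]].
The requested entry is 16.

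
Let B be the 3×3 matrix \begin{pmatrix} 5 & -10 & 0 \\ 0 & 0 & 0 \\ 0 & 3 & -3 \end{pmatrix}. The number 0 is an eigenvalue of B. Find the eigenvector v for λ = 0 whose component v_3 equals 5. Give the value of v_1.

B = [[5, -10, 0], [0, 0, 0], [0, 3, -3]].
Solving (B)v = 0 gives the eigenspace spanned by (10, 5, 5).
With v_3 = 5, v = (10, 5, 5), so v_1 = 10.

10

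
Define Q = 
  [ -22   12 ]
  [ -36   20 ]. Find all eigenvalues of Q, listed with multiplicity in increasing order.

-4, 2

Characteristic polynomial: p(λ) = λ^2 + 2λ - 8 = (λ - 2)(λ + 4).
Roots (with multiplicity): -4, 2.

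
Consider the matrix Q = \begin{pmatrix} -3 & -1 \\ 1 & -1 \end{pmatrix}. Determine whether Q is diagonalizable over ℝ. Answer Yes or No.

No

Characteristic polynomial: p(t) = t^2 + 4t + 4 = (t + 2)^2.
t = -2 has algebraic multiplicity 2; rank(Q + 2I) = 1, so geometric multiplicity = 1.
Geometric multiplicity < algebraic multiplicity, so Q is not diagonalizable.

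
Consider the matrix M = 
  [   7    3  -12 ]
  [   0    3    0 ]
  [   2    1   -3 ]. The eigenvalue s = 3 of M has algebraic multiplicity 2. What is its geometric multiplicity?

M − 3I = [[4, 3, -12], [0, 0, 0], [2, 1, -6]].
This matrix has rank 2, so its null space has dimension 3 − 2 = 1.

1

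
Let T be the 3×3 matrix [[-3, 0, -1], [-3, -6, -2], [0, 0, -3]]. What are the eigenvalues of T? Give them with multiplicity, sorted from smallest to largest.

-6, -3, -3

Characteristic polynomial: p(μ) = μ^3 + 12μ^2 + 45μ + 54 = (μ + 3)^2(μ + 6).
Roots (with multiplicity): -6, -3, -3.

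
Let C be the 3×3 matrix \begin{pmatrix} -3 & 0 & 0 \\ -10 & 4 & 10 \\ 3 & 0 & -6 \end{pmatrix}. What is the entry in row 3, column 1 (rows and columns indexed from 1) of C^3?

Characteristic polynomial: s^3 + 5s^2 - 18s - 72 = (s - 4)(s + 3)(s + 6), so the eigenvalues are -6, -3, 4.
s=-3: eigenvector (1, 0, 1).
s=4: eigenvector (0, 1, 0).
s=-6: eigenvector (0, -1, 1).
P = [[1, 0, 0], [0, 1, -1], [1, 0, 1]], D = diag(-3, 4, -6), P⁻¹ = [[1, 0, 0], [-1, 1, 1], [-1, 0, 1]].
C³ = P·diag(-27, 64, -216)·P⁻¹ = [[-27, 0, 0], [-280, 64, 280], [189, 0, -216]].
The requested entry is 189.

189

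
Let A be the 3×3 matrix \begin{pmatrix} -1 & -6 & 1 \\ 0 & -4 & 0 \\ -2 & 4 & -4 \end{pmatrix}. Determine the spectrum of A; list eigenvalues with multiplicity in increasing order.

Characteristic polynomial: p(μ) = μ^3 + 9μ^2 + 26μ + 24 = (μ + 2)(μ + 3)(μ + 4).
Roots (with multiplicity): -4, -3, -2.

-4, -3, -2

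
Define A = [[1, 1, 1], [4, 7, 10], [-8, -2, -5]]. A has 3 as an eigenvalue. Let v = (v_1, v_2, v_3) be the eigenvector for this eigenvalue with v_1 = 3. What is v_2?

A − 3I = [[-2, 1, 1], [4, 4, 10], [-8, -2, -8]].
Solving (A − 3I)v = 0 gives the eigenspace spanned by (3, 12, -6).
With v_1 = 3, v = (3, 12, -6), so v_2 = 12.

12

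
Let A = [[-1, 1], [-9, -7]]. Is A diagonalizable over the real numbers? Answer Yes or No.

Characteristic polynomial: p(r) = r^2 + 8r + 16 = (r + 4)^2.
r = -4 has algebraic multiplicity 2; rank(A + 4I) = 1, so geometric multiplicity = 1.
Geometric multiplicity < algebraic multiplicity, so A is not diagonalizable.

No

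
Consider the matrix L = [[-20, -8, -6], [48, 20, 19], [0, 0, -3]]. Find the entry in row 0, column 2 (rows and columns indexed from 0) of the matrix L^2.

-14

Characteristic polynomial: λ^3 + 3λ^2 - 16λ - 48 = (λ - 4)(λ + 3)(λ + 4), so the eigenvalues are -4, -3, 4.
λ=-4: eigenvector (1, -2, 0).
λ=4: eigenvector (-1, 3, 0).
λ=-3: eigenvector (2, -5, 1).
P = [[1, -1, 2], [-2, 3, -5], [0, 0, 1]], D = diag(-4, 4, -3), P⁻¹ = [[3, 1, -1], [2, 1, 1], [0, 0, 1]].
L² = P·diag(16, 16, 9)·P⁻¹ = [[16, 0, -14], [0, 16, 35], [0, 0, 9]].
The requested entry is -14.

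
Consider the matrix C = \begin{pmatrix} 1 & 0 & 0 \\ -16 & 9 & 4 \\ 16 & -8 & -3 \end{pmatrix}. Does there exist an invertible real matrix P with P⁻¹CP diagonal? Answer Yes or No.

Yes

Characteristic polynomial: p(μ) = μ^3 - 7μ^2 + 11μ - 5 = (μ - 5)(μ - 1)^2.
μ = 1 has algebraic multiplicity 2; rank(C − 1I) = 1, so geometric multiplicity = 2.
Every eigenvalue has geometric = algebraic multiplicity, so C is diagonalizable.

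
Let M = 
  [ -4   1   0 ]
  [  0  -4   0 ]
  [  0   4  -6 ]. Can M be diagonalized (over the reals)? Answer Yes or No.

No

Characteristic polynomial: p(μ) = μ^3 + 14μ^2 + 64μ + 96 = (μ + 4)^2(μ + 6).
μ = -4 has algebraic multiplicity 2; rank(M + 4I) = 2, so geometric multiplicity = 1.
Geometric multiplicity < algebraic multiplicity, so M is not diagonalizable.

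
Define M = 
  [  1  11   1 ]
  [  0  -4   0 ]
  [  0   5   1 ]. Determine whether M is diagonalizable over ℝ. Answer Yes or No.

Characteristic polynomial: p(t) = t^3 + 2t^2 - 7t + 4 = (t - 1)^2(t + 4).
t = 1 has algebraic multiplicity 2; rank(M − 1I) = 2, so geometric multiplicity = 1.
Geometric multiplicity < algebraic multiplicity, so M is not diagonalizable.

No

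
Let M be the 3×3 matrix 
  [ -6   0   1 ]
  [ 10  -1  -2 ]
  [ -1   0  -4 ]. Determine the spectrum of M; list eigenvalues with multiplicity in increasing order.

-5, -5, -1

Characteristic polynomial: p(t) = t^3 + 11t^2 + 35t + 25 = (t + 1)(t + 5)^2.
Roots (with multiplicity): -5, -5, -1.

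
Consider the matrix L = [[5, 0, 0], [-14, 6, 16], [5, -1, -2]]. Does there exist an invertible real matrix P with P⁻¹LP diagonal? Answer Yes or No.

Characteristic polynomial: p(r) = r^3 - 9r^2 + 24r - 20 = (r - 5)(r - 2)^2.
r = 2 has algebraic multiplicity 2; rank(L − 2I) = 2, so geometric multiplicity = 1.
Geometric multiplicity < algebraic multiplicity, so L is not diagonalizable.

No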